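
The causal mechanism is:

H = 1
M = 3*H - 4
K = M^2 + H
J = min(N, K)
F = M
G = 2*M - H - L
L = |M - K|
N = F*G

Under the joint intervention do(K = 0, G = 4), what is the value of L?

1

The joint intervention fixes K = 0, G = 4, removing each variable's own equation.
M = 3*H - 4  [with H=1]  = -1
L = |M - K|  [with M=-1, K=0]  = 1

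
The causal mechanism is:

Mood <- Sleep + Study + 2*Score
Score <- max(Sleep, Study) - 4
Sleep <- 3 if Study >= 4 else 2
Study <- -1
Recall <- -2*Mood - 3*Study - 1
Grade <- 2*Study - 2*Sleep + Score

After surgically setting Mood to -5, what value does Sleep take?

The intervention breaks the incoming arrows to Mood: Mood <- Sleep + Study + 2*Score no longer applies, and Mood = -5.
Since Sleep is not a descendant of the intervened variable, it is unaffected.
Sleep = 3 if Study >= 4 else 2  [with Study=-1]  = 2

2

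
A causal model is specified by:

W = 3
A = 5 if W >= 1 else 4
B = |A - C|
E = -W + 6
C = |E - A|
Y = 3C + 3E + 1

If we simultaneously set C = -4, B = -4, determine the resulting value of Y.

The joint intervention fixes C = -4, B = -4, removing each variable's own equation.
E = -W + 6  [with W=3]  = 3
Y = 3C + 3E + 1  [with C=-4, E=3]  = -2

-2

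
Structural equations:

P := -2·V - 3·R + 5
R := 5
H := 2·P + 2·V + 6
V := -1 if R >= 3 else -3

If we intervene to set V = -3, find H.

Under do(V=-3), the mechanism V := -1 if R >= 3 else -3 is discarded; V is fixed at -3.
P = -2·V - 3·R + 5  [with V=-3, R=5]  = -4
H = 2·P + 2·V + 6  [with P=-4, V=-3]  = -8

-8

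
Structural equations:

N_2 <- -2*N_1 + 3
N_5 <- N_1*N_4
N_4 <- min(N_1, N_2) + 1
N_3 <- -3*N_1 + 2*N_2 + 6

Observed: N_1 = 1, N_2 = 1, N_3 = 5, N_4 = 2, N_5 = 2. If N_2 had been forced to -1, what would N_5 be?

0

do(N_2=-1) replaces the equation N_2 <- -2*N_1 + 3 with the constant N_2 = -1.
N_4 = min(N_1, N_2) + 1  [with N_1=1, N_2=-1]  = 0
N_5 = N_1*N_4  [with N_1=1, N_4=0]  = 0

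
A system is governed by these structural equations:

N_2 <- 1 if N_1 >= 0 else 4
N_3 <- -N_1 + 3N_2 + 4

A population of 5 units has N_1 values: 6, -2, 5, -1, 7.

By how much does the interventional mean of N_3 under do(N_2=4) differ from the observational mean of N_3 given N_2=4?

-4.5

The intervention sets N_2=4 in all 5 units regardless of N_1. Recomputing N_3 per unit gives 10, 18, 11, 17, 9; average 13.
Conditioning on N_2=4 selects the 2 unit(s) with N_1 ∈ {-2, -1}. Their N_3 values: 18, 17. Mean = 17.5.
Difference = 13 − 17.5 = -4.5.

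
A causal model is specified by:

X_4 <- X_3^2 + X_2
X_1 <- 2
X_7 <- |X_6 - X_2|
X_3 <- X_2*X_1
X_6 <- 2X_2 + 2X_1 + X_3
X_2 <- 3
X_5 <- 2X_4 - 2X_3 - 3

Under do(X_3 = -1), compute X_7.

The intervention breaks the incoming arrows to X_3: X_3 <- X_2*X_1 no longer applies, and X_3 = -1.
X_6 = 2X_2 + 2X_1 + X_3  [with X_2=3, X_1=2, X_3=-1]  = 9
X_7 = |X_6 - X_2|  [with X_6=9, X_2=3]  = 6

6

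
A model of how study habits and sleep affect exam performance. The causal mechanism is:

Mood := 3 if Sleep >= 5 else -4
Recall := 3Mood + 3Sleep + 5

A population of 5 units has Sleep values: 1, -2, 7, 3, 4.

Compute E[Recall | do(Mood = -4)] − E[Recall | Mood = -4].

do(Mood=-4) breaks Mood's dependence on Sleep. With Mood=-4 fixed, Recall across the units is -4, -13, 14, 2, 5, mean 0.8.
Conditioning on Mood=-4 selects the 4 unit(s) with Sleep ∈ {1, -2, 3, 4}. Their Recall values: -4, -13, 2, 5. Mean = -2.5.
Difference = 0.8 − (-2.5) = 3.3.

3.3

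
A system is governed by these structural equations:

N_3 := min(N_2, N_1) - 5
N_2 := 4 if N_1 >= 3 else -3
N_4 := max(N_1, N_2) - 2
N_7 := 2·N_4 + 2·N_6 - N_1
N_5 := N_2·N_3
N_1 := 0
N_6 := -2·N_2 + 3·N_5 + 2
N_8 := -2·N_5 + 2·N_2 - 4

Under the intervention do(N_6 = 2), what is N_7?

Intervening sets N_6 = 2 and removes its equation (N_6 := -2·N_2 + 3·N_5 + 2).
N_2 = 4 if N_1 >= 3 else -3  [with N_1=0]  = -3
N_4 = max(N_1, N_2) - 2  [with N_1=0, N_2=-3]  = -2
N_7 = 2·N_4 + 2·N_6 - N_1  [with N_4=-2, N_6=2, N_1=0]  = 0

0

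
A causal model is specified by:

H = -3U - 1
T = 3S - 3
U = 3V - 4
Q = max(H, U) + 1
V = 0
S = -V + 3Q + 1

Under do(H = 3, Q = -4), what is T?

-36

Setting H = 3, Q = -4 by intervention discards those variables' equations.
S = -V + 3Q + 1  [with V=0, Q=-4]  = -11
T = 3S - 3  [with S=-11]  = -36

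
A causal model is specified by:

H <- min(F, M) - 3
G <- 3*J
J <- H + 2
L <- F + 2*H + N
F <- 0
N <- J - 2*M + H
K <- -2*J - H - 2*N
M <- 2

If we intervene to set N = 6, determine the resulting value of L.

0

Intervening sets N = 6 and removes its equation (N <- J - 2*M + H).
H = min(F, M) - 3  [with F=0, M=2]  = -3
L = F + 2*H + N  [with F=0, H=-3, N=6]  = 0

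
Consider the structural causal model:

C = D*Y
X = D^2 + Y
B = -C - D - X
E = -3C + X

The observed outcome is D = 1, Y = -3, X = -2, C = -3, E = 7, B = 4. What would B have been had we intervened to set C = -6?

Under do(C=-6), the mechanism C = D*Y is discarded; C is fixed at -6.
X = D^2 + Y  [with D=1, Y=-3]  = -2
B = -C - D - X  [with C=-6, D=1, X=-2]  = 7

7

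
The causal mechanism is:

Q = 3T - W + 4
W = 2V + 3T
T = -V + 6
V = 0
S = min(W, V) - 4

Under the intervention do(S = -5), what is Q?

Intervening sets S = -5 and removes its equation (S = min(W, V) - 4).
No directed path runs from S to Q, so Q keeps its natural value.
T = -V + 6  [with V=0]  = 6
W = 2V + 3T  [with V=0, T=6]  = 18
Q = 3T - W + 4  [with T=6, W=18]  = 4

4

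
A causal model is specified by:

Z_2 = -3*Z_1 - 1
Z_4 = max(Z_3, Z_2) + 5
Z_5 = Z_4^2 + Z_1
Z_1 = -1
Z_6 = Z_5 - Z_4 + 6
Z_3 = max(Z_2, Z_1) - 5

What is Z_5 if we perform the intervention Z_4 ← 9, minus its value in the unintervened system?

Intervening sets Z_4 = 9 and removes its equation (Z_4 = max(Z_3, Z_2) + 5).
Z_5 = Z_4^2 + Z_1  [with Z_4=9, Z_1=-1]  = 80
Without intervention: Z_2 = -3*Z_1 - 1  [with Z_1=-1]  = 2; Z_3 = max(Z_2, Z_1) - 5  [with Z_2=2, Z_1=-1]  = -3; Z_4 = max(Z_3, Z_2) + 5  [with Z_3=-3, Z_2=2]  = 7; Z_5 = Z_4^2 + Z_1  [with Z_4=7, Z_1=-1]  = 48.
Change = 80 − 48 = 32.

32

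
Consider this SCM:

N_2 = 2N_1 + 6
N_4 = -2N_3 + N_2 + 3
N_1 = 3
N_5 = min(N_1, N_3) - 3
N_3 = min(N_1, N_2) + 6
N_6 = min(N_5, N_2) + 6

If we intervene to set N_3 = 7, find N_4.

The intervention breaks the incoming arrows to N_3: N_3 = min(N_1, N_2) + 6 no longer applies, and N_3 = 7.
N_2 = 2N_1 + 6  [with N_1=3]  = 12
N_4 = -2N_3 + N_2 + 3  [with N_3=7, N_2=12]  = 1

1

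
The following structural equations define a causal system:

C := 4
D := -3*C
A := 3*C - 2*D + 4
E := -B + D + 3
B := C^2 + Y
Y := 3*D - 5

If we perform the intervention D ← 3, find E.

Under do(D=3), the mechanism D := -3*C is discarded; D is fixed at 3.
Y = 3*D - 5  [with D=3]  = 4
B = C^2 + Y  [with C=4, Y=4]  = 20
E = -B + D + 3  [with B=20, D=3]  = -14

-14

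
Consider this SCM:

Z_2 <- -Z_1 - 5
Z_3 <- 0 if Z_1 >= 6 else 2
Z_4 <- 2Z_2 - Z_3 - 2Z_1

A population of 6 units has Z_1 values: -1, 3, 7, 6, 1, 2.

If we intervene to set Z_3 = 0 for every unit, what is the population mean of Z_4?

The intervention sets Z_3=0 in all 6 units regardless of Z_1. Recomputing Z_4 per unit gives -6, -22, -38, -34, -14, -18; average -22.

-22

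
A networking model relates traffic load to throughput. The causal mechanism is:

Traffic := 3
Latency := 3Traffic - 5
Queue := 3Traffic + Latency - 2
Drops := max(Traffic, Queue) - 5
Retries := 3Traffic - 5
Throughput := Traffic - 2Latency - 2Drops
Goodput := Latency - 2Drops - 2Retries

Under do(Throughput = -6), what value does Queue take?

do(Throughput=-6) replaces the equation Throughput := Traffic - 2Latency - 2Drops with the constant Throughput = -6.
Queue is not downstream of the intervention, so its value is determined by the original equations.
Latency = 3Traffic - 5  [with Traffic=3]  = 4
Queue = 3Traffic + Latency - 2  [with Traffic=3, Latency=4]  = 11

11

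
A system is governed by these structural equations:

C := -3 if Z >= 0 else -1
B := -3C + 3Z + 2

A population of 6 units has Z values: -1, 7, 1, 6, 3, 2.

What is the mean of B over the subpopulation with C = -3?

E[B|C=-3] averages over only the 5 units with C=-3 (Z = 7, 1, 6, 3, 2): B = 32, 14, 29, 20, 17, mean 22.4.

22.4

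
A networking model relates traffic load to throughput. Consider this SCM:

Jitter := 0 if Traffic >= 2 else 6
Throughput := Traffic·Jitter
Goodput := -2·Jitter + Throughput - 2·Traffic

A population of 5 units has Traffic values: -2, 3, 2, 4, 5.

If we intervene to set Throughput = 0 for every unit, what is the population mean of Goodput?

Under do(Throughput=0), Throughput's equation is replaced by Throughput=0 for every unit. Per-unit Goodput: -8, -6, -4, -8, -10. Mean = -7.2.

-7.2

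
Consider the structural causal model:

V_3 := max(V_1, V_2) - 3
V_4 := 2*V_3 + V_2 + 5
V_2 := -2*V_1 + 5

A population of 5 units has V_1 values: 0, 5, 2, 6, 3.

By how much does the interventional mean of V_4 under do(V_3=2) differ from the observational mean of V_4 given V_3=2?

do(V_3=2) breaks V_3's dependence on V_1. With V_3=2 fixed, V_4 across the units is 14, 4, 10, 2, 8, mean 7.6.
Conditioning on V_3=2 selects the 2 unit(s) with V_1 ∈ {0, 5}. Their V_4 values: 14, 4. Mean = 9.
Difference = 7.6 − 9 = -1.4.

-1.4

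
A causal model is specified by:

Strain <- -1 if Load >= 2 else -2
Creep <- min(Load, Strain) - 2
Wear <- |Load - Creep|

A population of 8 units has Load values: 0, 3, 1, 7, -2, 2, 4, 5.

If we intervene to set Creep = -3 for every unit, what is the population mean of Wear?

5.5

Under do(Creep=-3), Creep's equation is replaced by Creep=-3 for every unit. Per-unit Wear: 3, 6, 4, 10, 1, 5, 7, 8. Mean = 5.5.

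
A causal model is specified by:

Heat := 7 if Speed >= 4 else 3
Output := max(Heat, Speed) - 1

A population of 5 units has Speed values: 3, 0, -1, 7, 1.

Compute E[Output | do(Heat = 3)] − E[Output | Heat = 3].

0.8

Every unit gets Heat=3 under the intervention. Output values become 2, 2, 2, 6, 2; E[Output|do(Heat=3)] = 2.8.
Conditioning on Heat=3 selects the 4 unit(s) with Speed ∈ {3, 0, -1, 1}. Their Output values: 2, 2, 2, 2. Mean = 2.
Difference = 2.8 − 2 = 0.8.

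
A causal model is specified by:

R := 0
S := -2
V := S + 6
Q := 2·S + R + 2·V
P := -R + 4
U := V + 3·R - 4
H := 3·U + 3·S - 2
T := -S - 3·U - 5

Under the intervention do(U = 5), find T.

-18

Intervening sets U = 5 and removes its equation (U := V + 3·R - 4).
T = -S - 3·U - 5  [with S=-2, U=5]  = -18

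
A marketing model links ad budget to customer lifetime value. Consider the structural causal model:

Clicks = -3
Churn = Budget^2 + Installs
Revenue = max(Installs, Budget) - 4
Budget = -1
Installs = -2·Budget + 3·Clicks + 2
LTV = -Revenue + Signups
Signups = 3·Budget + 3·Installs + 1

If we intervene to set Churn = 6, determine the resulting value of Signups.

The intervention breaks the incoming arrows to Churn: Churn = Budget^2 + Installs no longer applies, and Churn = 6.
Since Signups is not a descendant of the intervened variable, it is unaffected.
Installs = -2·Budget + 3·Clicks + 2  [with Budget=-1, Clicks=-3]  = -5
Signups = 3·Budget + 3·Installs + 1  [with Budget=-1, Installs=-5]  = -17

-17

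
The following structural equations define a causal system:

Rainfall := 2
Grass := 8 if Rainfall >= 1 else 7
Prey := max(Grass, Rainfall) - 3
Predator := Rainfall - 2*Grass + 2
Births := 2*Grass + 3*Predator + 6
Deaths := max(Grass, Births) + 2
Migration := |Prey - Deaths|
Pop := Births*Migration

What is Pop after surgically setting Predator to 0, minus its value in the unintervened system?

488

do(Predator=0) replaces the equation Predator := Rainfall - 2*Grass + 2 with the constant Predator = 0.
Grass = 8 if Rainfall >= 1 else 7  [with Rainfall=2]  = 8
Prey = max(Grass, Rainfall) - 3  [with Grass=8, Rainfall=2]  = 5
Births = 2*Grass + 3*Predator + 6  [with Grass=8, Predator=0]  = 22
Deaths = max(Grass, Births) + 2  [with Grass=8, Births=22]  = 24
Migration = |Prey - Deaths|  [with Prey=5, Deaths=24]  = 19
Pop = Births*Migration  [with Births=22, Migration=19]  = 418
Without intervention: Grass = 8 if Rainfall >= 1 else 7  [with Rainfall=2]  = 8; Prey = max(Grass, Rainfall) - 3  [with Grass=8, Rainfall=2]  = 5; Predator = Rainfall - 2*Grass + 2  [with Rainfall=2, Grass=8]  = -12; Births = 2*Grass + 3*Predator + 6  [with Grass=8, Predator=-12]  = -14; Deaths = max(Grass, Births) + 2  [with Grass=8, Births=-14]  = 10; Migration = |Prey - Deaths|  [with Prey=5, Deaths=10]  = 5; Pop = Births*Migration  [with Births=-14, Migration=5]  = -70.
Change = 418 − (-70) = 488.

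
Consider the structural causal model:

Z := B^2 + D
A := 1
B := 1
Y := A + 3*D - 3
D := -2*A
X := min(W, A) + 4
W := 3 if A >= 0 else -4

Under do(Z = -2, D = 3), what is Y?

7

The joint intervention fixes Z = -2, D = 3, removing each variable's own equation.
Y = A + 3*D - 3  [with A=1, D=3]  = 7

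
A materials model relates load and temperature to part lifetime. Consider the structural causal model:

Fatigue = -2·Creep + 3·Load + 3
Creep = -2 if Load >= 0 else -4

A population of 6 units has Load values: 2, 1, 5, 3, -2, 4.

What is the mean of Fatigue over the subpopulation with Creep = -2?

E[Fatigue|Creep=-2] averages over only the 5 units with Creep=-2 (Load = 2, 1, 5, 3, 4): Fatigue = 13, 10, 22, 16, 19, mean 16.

16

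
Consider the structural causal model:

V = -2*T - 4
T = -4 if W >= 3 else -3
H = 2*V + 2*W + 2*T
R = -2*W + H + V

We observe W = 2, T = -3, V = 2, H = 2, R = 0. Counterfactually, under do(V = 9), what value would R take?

21

do(V=9) replaces the equation V = -2*T - 4 with the constant V = 9.
T = -4 if W >= 3 else -3  [with W=2]  = -3
H = 2*V + 2*W + 2*T  [with V=9, W=2, T=-3]  = 16
R = -2*W + H + V  [with W=2, H=16, V=9]  = 21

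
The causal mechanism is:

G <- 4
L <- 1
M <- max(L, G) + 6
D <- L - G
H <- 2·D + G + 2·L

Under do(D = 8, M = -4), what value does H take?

22

The joint intervention fixes D = 8, M = -4, removing each variable's own equation.
H = 2·D + G + 2·L  [with D=8, G=4, L=1]  = 22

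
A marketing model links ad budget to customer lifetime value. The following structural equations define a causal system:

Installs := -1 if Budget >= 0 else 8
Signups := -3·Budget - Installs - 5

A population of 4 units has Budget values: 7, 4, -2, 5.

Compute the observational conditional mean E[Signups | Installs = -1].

E[Signups|Installs=-1] averages over only the 3 units with Installs=-1 (Budget = 7, 4, 5): Signups = -25, -16, -19, mean -20.

-20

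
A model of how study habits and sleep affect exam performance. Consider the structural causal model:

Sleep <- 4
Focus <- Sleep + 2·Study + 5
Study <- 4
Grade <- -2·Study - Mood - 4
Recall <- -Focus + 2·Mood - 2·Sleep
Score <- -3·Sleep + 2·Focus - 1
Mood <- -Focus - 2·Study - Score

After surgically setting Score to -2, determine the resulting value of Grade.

11

The intervention breaks the incoming arrows to Score: Score <- -3·Sleep + 2·Focus - 1 no longer applies, and Score = -2.
Focus = Sleep + 2·Study + 5  [with Sleep=4, Study=4]  = 17
Mood = -Focus - 2·Study - Score  [with Focus=17, Study=4, Score=-2]  = -23
Grade = -2·Study - Mood - 4  [with Study=4, Mood=-23]  = 11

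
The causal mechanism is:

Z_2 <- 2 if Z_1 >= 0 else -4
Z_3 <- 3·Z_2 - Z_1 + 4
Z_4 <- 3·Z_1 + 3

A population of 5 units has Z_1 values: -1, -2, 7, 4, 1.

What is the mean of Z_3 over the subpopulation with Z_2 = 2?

6

Conditioning on Z_2=2 selects the 3 unit(s) with Z_1 ∈ {7, 4, 1}. Their Z_3 values: 3, 6, 9. Mean = 6.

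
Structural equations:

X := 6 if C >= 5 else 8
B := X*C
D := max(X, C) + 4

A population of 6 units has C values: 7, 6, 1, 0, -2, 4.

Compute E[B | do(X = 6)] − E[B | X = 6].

Under do(X=6), X's equation is replaced by X=6 for every unit. Per-unit B: 42, 36, 6, 0, -12, 24. Mean = 16.
E[B|X=6] averages over only the 2 units with X=6 (C = 7, 6): B = 42, 36, mean 39.
Difference = 16 − 39 = -23.

-23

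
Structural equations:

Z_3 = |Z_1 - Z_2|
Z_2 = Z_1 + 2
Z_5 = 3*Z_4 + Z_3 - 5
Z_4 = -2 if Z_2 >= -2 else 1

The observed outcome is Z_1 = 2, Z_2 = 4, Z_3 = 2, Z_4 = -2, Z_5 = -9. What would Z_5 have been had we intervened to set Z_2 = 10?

-3

do(Z_2=10) replaces the equation Z_2 = Z_1 + 2 with the constant Z_2 = 10.
Z_3 = |Z_1 - Z_2|  [with Z_1=2, Z_2=10]  = 8
Z_4 = -2 if Z_2 >= -2 else 1  [with Z_2=10]  = -2
Z_5 = 3*Z_4 + Z_3 - 5  [with Z_4=-2, Z_3=8]  = -3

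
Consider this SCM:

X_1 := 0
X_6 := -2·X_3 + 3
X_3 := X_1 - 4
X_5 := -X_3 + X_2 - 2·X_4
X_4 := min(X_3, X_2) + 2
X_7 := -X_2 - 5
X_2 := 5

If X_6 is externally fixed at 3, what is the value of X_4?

do(X_6=3) replaces the equation X_6 := -2·X_3 + 3 with the constant X_6 = 3.
No directed path runs from X_6 to X_4, so X_4 keeps its natural value.
X_3 = X_1 - 4  [with X_1=0]  = -4
X_4 = min(X_3, X_2) + 2  [with X_3=-4, X_2=5]  = -2

-2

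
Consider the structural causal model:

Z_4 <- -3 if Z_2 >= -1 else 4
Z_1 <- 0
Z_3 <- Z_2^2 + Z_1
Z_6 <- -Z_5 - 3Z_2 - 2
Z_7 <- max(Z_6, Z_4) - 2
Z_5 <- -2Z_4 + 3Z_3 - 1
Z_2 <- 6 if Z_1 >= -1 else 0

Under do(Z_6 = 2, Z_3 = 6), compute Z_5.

23

Under do(Z_6 = 2, Z_3 = 6), each intervened variable's structural equation is replaced by its fixed value.
Z_2 = 6 if Z_1 >= -1 else 0  [with Z_1=0]  = 6
Z_4 = -3 if Z_2 >= -1 else 4  [with Z_2=6]  = -3
Z_5 = -2Z_4 + 3Z_3 - 1  [with Z_4=-3, Z_3=6]  = 23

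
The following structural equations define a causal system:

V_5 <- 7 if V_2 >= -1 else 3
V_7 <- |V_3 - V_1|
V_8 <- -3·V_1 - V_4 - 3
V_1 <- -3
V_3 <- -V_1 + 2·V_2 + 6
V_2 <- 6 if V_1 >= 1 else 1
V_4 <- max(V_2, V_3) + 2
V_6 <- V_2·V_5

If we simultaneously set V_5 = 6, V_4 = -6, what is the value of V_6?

6

Setting V_5 = 6, V_4 = -6 by intervention discards those variables' equations.
V_2 = 6 if V_1 >= 1 else 1  [with V_1=-3]  = 1
V_6 = V_2·V_5  [with V_2=1, V_5=6]  = 6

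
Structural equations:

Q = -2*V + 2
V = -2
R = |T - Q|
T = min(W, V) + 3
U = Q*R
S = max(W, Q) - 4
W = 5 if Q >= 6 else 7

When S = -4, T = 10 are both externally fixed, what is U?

Setting S = -4, T = 10 by intervention discards those variables' equations.
Q = -2*V + 2  [with V=-2]  = 6
R = |T - Q|  [with T=10, Q=6]  = 4
U = Q*R  [with Q=6, R=4]  = 24

24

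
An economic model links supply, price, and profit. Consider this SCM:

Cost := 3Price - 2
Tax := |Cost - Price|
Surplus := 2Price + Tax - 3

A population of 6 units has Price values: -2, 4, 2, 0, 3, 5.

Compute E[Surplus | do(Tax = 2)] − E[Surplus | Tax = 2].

2

Every unit gets Tax=2 under the intervention. Surplus values become -5, 7, 3, -1, 5, 9; E[Surplus|do(Tax=2)] = 3.
Conditioning on Tax=2 selects the 2 unit(s) with Price ∈ {2, 0}. Their Surplus values: 3, -1. Mean = 1.
Difference = 3 − 1 = 2.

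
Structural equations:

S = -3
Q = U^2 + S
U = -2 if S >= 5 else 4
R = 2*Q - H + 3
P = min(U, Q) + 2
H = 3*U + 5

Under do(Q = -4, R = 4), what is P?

-2

The joint intervention fixes Q = -4, R = 4, removing each variable's own equation.
U = -2 if S >= 5 else 4  [with S=-3]  = 4
P = min(U, Q) + 2  [with U=4, Q=-4]  = -2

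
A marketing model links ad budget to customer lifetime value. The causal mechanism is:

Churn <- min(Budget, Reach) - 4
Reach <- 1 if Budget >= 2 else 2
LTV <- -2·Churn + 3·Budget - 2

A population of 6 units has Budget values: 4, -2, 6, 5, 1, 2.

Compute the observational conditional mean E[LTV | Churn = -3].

E[LTV|Churn=-3] averages over only the 5 units with Churn=-3 (Budget = 4, 6, 5, 1, 2): LTV = 16, 22, 19, 7, 10, mean 14.8.

14.8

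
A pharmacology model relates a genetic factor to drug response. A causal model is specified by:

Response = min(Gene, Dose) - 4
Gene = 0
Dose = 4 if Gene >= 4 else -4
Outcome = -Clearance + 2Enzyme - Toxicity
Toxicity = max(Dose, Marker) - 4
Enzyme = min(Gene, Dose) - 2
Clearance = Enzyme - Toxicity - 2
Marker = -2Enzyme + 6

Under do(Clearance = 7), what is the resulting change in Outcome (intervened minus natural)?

-29

do(Clearance=7) replaces the equation Clearance = Enzyme - Toxicity - 2 with the constant Clearance = 7.
Dose = 4 if Gene >= 4 else -4  [with Gene=0]  = -4
Enzyme = min(Gene, Dose) - 2  [with Gene=0, Dose=-4]  = -6
Marker = -2Enzyme + 6  [with Enzyme=-6]  = 18
Toxicity = max(Dose, Marker) - 4  [with Dose=-4, Marker=18]  = 14
Outcome = -Clearance + 2Enzyme - Toxicity  [with Clearance=7, Enzyme=-6, Toxicity=14]  = -33
Without intervention: Dose = 4 if Gene >= 4 else -4  [with Gene=0]  = -4; Enzyme = min(Gene, Dose) - 2  [with Gene=0, Dose=-4]  = -6; Marker = -2Enzyme + 6  [with Enzyme=-6]  = 18; Toxicity = max(Dose, Marker) - 4  [with Dose=-4, Marker=18]  = 14; Clearance = Enzyme - Toxicity - 2  [with Enzyme=-6, Toxicity=14]  = -22; Outcome = -Clearance + 2Enzyme - Toxicity  [with Clearance=-22, Enzyme=-6, Toxicity=14]  = -4.
Change = -33 − (-4) = -29.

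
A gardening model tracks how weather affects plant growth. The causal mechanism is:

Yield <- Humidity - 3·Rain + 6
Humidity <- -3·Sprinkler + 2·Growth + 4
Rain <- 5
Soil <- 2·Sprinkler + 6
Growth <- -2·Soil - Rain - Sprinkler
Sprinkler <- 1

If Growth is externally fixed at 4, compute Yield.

0

Under do(Growth=4), the mechanism Growth <- -2·Soil - Rain - Sprinkler is discarded; Growth is fixed at 4.
Humidity = -3·Sprinkler + 2·Growth + 4  [with Sprinkler=1, Growth=4]  = 9
Yield = Humidity - 3·Rain + 6  [with Humidity=9, Rain=5]  = 0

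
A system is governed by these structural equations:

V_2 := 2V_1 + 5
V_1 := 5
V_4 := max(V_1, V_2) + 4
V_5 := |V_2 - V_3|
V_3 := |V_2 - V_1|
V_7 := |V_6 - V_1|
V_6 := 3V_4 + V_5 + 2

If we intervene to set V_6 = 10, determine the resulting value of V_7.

Intervening sets V_6 = 10 and removes its equation (V_6 := 3V_4 + V_5 + 2).
V_7 = |V_6 - V_1|  [with V_6=10, V_1=5]  = 5

5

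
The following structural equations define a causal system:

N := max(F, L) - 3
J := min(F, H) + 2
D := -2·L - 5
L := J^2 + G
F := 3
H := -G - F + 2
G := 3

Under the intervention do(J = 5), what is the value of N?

25

Under do(J=5), the mechanism J := min(F, H) + 2 is discarded; J is fixed at 5.
L = J^2 + G  [with J=5, G=3]  = 28
N = max(F, L) - 3  [with F=3, L=28]  = 25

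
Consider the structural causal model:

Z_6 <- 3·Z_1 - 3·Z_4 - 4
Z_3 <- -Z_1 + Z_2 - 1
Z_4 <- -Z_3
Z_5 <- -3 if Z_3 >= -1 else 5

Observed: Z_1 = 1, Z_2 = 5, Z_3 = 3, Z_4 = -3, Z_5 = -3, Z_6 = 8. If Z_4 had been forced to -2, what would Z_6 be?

5

Under do(Z_4=-2), the mechanism Z_4 <- -Z_3 is discarded; Z_4 is fixed at -2.
Z_6 = 3·Z_1 - 3·Z_4 - 4  [with Z_1=1, Z_4=-2]  = 5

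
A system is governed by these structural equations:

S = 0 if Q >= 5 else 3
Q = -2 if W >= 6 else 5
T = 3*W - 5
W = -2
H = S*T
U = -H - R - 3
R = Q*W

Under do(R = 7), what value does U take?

-10

The intervention breaks the incoming arrows to R: R = Q*W no longer applies, and R = 7.
Q = -2 if W >= 6 else 5  [with W=-2]  = 5
S = 0 if Q >= 5 else 3  [with Q=5]  = 0
T = 3*W - 5  [with W=-2]  = -11
H = S*T  [with S=0, T=-11]  = 0
U = -H - R - 3  [with H=0, R=7]  = -10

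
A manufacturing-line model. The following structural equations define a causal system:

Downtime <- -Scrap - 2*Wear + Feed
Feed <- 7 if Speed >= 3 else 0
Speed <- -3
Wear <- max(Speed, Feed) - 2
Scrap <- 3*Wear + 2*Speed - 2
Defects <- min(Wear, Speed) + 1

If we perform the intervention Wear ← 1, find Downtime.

3

The intervention breaks the incoming arrows to Wear: Wear <- max(Speed, Feed) - 2 no longer applies, and Wear = 1.
Feed = 7 if Speed >= 3 else 0  [with Speed=-3]  = 0
Scrap = 3*Wear + 2*Speed - 2  [with Wear=1, Speed=-3]  = -5
Downtime = -Scrap - 2*Wear + Feed  [with Scrap=-5, Wear=1, Feed=0]  = 3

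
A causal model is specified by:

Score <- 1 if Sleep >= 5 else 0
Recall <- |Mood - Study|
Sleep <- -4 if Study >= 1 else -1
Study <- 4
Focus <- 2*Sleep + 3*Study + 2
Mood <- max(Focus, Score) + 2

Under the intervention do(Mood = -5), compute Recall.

The intervention breaks the incoming arrows to Mood: Mood <- max(Focus, Score) + 2 no longer applies, and Mood = -5.
Recall = |Mood - Study|  [with Mood=-5, Study=4]  = 9

9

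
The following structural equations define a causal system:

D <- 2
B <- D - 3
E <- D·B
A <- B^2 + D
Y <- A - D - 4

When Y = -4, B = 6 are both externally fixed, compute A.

38

Setting Y = -4, B = 6 by intervention discards those variables' equations.
A = B^2 + D  [with B=6, D=2]  = 38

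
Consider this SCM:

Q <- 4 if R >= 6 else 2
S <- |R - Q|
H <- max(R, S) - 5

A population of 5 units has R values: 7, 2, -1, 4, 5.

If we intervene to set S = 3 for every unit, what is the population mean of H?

-0.6

The intervention sets S=3 in all 5 units regardless of R. Recomputing H per unit gives 2, -2, -2, -1, 0; average -0.6.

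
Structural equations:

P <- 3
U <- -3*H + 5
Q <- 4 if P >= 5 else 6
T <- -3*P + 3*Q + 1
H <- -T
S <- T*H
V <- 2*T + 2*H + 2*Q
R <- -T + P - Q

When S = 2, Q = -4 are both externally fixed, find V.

-8

Setting S = 2, Q = -4 by intervention discards those variables' equations.
T = -3*P + 3*Q + 1  [with P=3, Q=-4]  = -20
H = -T  [with T=-20]  = 20
V = 2*T + 2*H + 2*Q  [with T=-20, H=20, Q=-4]  = -8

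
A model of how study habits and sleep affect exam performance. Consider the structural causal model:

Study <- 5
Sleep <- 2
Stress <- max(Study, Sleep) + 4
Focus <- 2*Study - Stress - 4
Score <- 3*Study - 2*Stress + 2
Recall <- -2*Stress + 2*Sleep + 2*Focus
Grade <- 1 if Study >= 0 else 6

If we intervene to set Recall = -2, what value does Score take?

do(Recall=-2) replaces the equation Recall <- -2*Stress + 2*Sleep + 2*Focus with the constant Recall = -2.
Since Score is not a descendant of the intervened variable, it is unaffected.
Stress = max(Study, Sleep) + 4  [with Study=5, Sleep=2]  = 9
Score = 3*Study - 2*Stress + 2  [with Study=5, Stress=9]  = -1

-1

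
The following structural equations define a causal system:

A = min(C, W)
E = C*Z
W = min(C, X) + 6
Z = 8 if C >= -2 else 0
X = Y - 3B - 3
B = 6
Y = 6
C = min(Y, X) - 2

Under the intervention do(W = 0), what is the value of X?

-15

do(W=0) replaces the equation W = min(C, X) + 6 with the constant W = 0.
X is not downstream of the intervention, so its value is determined by the original equations.
X = Y - 3B - 3  [with Y=6, B=6]  = -15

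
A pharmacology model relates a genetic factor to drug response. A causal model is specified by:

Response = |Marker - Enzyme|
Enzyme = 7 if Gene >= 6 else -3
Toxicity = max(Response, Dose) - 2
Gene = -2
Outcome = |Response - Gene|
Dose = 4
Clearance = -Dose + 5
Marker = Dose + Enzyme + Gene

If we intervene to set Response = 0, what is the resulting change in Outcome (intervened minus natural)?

do(Response=0) replaces the equation Response = |Marker - Enzyme| with the constant Response = 0.
Outcome = |Response - Gene|  [with Response=0, Gene=-2]  = 2
Without intervention: Enzyme = 7 if Gene >= 6 else -3  [with Gene=-2]  = -3; Marker = Dose + Enzyme + Gene  [with Dose=4, Enzyme=-3, Gene=-2]  = -1; Response = |Marker - Enzyme|  [with Marker=-1, Enzyme=-3]  = 2; Outcome = |Response - Gene|  [with Response=2, Gene=-2]  = 4.
Change = 2 − 4 = -2.

-2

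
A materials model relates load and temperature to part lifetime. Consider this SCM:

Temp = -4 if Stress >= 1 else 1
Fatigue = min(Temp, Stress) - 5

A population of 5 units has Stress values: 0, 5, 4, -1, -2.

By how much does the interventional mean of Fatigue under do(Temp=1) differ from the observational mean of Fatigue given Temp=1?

0.8

Under do(Temp=1), Temp's equation is replaced by Temp=1 for every unit. Per-unit Fatigue: -5, -4, -4, -6, -7. Mean = -5.2.
E[Fatigue|Temp=1] averages over only the 3 units with Temp=1 (Stress = 0, -1, -2): Fatigue = -5, -6, -7, mean -6.
Difference = -5.2 − (-6) = 0.8.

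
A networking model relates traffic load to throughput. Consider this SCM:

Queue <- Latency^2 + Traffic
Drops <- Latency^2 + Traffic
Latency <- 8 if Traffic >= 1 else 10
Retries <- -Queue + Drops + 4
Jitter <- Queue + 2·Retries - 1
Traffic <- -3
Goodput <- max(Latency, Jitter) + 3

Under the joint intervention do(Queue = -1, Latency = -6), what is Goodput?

77

The joint intervention fixes Queue = -1, Latency = -6, removing each variable's own equation.
Drops = Latency^2 + Traffic  [with Latency=-6, Traffic=-3]  = 33
Retries = -Queue + Drops + 4  [with Queue=-1, Drops=33]  = 38
Jitter = Queue + 2·Retries - 1  [with Queue=-1, Retries=38]  = 74
Goodput = max(Latency, Jitter) + 3  [with Latency=-6, Jitter=74]  = 77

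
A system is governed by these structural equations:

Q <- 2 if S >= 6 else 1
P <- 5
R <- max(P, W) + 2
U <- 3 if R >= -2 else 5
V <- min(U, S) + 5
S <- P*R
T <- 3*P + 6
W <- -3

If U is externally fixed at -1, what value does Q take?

2

Intervening sets U = -1 and removes its equation (U <- 3 if R >= -2 else 5).
Q is not downstream of the intervention, so its value is determined by the original equations.
R = max(P, W) + 2  [with P=5, W=-3]  = 7
S = P*R  [with P=5, R=7]  = 35
Q = 2 if S >= 6 else 1  [with S=35]  = 2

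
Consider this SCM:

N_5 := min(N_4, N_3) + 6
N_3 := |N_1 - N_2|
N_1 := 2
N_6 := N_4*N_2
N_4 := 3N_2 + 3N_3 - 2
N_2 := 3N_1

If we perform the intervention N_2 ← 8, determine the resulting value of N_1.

2

Under do(N_2=8), the mechanism N_2 := 3N_1 is discarded; N_2 is fixed at 8.
N_1 is not downstream of the intervention, so its value is determined by the original equations.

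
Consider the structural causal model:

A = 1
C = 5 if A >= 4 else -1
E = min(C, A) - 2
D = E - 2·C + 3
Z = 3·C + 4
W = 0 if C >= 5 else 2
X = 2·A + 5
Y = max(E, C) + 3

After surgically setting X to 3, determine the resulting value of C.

Under do(X=3), the mechanism X = 2·A + 5 is discarded; X is fixed at 3.
C is not downstream of the intervention, so its value is determined by the original equations.
C = 5 if A >= 4 else -1  [with A=1]  = -1

-1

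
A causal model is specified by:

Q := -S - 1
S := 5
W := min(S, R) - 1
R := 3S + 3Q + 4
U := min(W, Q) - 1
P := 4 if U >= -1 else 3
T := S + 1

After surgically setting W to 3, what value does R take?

1

Under do(W=3), the mechanism W := min(S, R) - 1 is discarded; W is fixed at 3.
Since R is not a descendant of the intervened variable, it is unaffected.
Q = -S - 1  [with S=5]  = -6
R = 3S + 3Q + 4  [with S=5, Q=-6]  = 1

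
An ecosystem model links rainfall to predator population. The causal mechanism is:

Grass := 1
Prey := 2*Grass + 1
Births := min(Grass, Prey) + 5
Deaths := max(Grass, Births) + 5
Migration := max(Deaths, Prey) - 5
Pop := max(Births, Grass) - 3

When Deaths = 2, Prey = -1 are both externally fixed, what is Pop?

1

The joint intervention fixes Deaths = 2, Prey = -1, removing each variable's own equation.
Births = min(Grass, Prey) + 5  [with Grass=1, Prey=-1]  = 4
Pop = max(Births, Grass) - 3  [with Births=4, Grass=1]  = 1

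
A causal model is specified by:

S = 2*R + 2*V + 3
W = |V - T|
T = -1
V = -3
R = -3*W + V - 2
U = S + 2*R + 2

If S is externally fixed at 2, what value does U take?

-18

The intervention breaks the incoming arrows to S: S = 2*R + 2*V + 3 no longer applies, and S = 2.
W = |V - T|  [with V=-3, T=-1]  = 2
R = -3*W + V - 2  [with W=2, V=-3]  = -11
U = S + 2*R + 2  [with S=2, R=-11]  = -18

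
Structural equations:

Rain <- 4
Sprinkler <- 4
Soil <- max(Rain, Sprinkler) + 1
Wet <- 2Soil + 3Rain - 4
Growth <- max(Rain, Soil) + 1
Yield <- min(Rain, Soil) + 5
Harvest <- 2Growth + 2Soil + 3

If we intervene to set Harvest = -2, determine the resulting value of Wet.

18

Under do(Harvest=-2), the mechanism Harvest <- 2Growth + 2Soil + 3 is discarded; Harvest is fixed at -2.
Since Wet is not a descendant of the intervened variable, it is unaffected.
Soil = max(Rain, Sprinkler) + 1  [with Rain=4, Sprinkler=4]  = 5
Wet = 2Soil + 3Rain - 4  [with Soil=5, Rain=4]  = 18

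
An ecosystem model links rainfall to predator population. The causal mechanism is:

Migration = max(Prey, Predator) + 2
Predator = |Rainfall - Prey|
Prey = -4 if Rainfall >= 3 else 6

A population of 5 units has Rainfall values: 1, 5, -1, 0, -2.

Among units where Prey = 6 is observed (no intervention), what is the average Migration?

Observing Prey=6 restricts to units where Prey's equation naturally yields 6: Rainfall ∈ {1, -1, 0, -2}. In that subpopulation Migration = 8, 9, 8, 10, mean 8.75.

8.75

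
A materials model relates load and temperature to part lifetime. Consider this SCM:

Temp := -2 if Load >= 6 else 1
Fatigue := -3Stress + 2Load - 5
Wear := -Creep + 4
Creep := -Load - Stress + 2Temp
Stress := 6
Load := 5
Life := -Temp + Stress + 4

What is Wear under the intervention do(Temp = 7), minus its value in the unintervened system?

do(Temp=7) replaces the equation Temp := -2 if Load >= 6 else 1 with the constant Temp = 7.
Creep = -Load - Stress + 2Temp  [with Load=5, Stress=6, Temp=7]  = 3
Wear = -Creep + 4  [with Creep=3]  = 1
Without intervention: Temp = -2 if Load >= 6 else 1  [with Load=5]  = 1; Creep = -Load - Stress + 2Temp  [with Load=5, Stress=6, Temp=1]  = -9; Wear = -Creep + 4  [with Creep=-9]  = 13.
Change = 1 − 13 = -12.

-12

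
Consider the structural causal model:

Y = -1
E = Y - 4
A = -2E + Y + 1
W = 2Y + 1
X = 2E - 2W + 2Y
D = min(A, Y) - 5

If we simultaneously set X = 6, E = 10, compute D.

-25

The joint intervention fixes X = 6, E = 10, removing each variable's own equation.
A = -2E + Y + 1  [with E=10, Y=-1]  = -20
D = min(A, Y) - 5  [with A=-20, Y=-1]  = -25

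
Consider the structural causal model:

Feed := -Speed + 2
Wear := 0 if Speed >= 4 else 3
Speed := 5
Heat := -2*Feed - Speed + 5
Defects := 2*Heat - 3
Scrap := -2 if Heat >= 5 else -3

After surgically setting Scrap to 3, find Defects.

do(Scrap=3) replaces the equation Scrap := -2 if Heat >= 5 else -3 with the constant Scrap = 3.
Since Defects is not a descendant of the intervened variable, it is unaffected.
Feed = -Speed + 2  [with Speed=5]  = -3
Heat = -2*Feed - Speed + 5  [with Feed=-3, Speed=5]  = 6
Defects = 2*Heat - 3  [with Heat=6]  = 9

9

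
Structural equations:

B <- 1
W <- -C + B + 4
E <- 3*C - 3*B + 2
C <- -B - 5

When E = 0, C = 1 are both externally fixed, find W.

The joint intervention fixes E = 0, C = 1, removing each variable's own equation.
W = -C + B + 4  [with C=1, B=1]  = 4

4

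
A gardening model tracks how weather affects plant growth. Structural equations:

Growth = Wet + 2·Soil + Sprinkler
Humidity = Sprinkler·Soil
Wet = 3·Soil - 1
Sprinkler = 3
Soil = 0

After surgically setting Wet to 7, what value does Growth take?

10

The intervention breaks the incoming arrows to Wet: Wet = 3·Soil - 1 no longer applies, and Wet = 7.
Growth = Wet + 2·Soil + Sprinkler  [with Wet=7, Soil=0, Sprinkler=3]  = 10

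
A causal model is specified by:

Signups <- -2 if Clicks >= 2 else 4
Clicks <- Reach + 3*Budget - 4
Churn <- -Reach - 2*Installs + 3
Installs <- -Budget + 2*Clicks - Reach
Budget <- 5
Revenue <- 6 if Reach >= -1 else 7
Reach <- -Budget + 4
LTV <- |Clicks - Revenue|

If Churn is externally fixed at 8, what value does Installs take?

do(Churn=8) replaces the equation Churn <- -Reach - 2*Installs + 3 with the constant Churn = 8.
No directed path runs from Churn to Installs, so Installs keeps its natural value.
Reach = -Budget + 4  [with Budget=5]  = -1
Clicks = Reach + 3*Budget - 4  [with Reach=-1, Budget=5]  = 10
Installs = -Budget + 2*Clicks - Reach  [with Budget=5, Clicks=10, Reach=-1]  = 16

16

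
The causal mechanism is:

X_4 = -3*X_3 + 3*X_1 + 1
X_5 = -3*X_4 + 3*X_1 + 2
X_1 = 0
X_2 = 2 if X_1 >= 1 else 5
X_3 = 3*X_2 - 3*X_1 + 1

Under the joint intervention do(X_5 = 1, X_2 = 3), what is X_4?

Setting X_5 = 1, X_2 = 3 by intervention discards those variables' equations.
X_3 = 3*X_2 - 3*X_1 + 1  [with X_2=3, X_1=0]  = 10
X_4 = -3*X_3 + 3*X_1 + 1  [with X_3=10, X_1=0]  = -29

-29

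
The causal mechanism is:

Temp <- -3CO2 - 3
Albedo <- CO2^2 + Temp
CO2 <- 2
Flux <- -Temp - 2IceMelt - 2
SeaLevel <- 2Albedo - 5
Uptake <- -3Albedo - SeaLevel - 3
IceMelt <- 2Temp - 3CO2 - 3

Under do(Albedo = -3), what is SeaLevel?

Intervening sets Albedo = -3 and removes its equation (Albedo <- CO2^2 + Temp).
SeaLevel = 2Albedo - 5  [with Albedo=-3]  = -11

-11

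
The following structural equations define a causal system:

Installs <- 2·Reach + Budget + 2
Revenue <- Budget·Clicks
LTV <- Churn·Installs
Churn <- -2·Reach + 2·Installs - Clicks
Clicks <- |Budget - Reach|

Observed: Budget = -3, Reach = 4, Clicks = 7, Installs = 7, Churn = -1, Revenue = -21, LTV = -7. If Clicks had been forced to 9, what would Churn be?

-3

do(Clicks=9) replaces the equation Clicks <- |Budget - Reach| with the constant Clicks = 9.
Installs = 2·Reach + Budget + 2  [with Reach=4, Budget=-3]  = 7
Churn = -2·Reach + 2·Installs - Clicks  [with Reach=4, Installs=7, Clicks=9]  = -3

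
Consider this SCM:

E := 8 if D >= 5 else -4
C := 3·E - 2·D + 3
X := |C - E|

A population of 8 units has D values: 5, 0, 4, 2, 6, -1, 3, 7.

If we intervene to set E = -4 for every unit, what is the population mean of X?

Under do(E=-4), E's equation is replaced by E=-4 for every unit. Per-unit X: 15, 5, 13, 9, 17, 3, 11, 19. Mean = 11.5.

11.5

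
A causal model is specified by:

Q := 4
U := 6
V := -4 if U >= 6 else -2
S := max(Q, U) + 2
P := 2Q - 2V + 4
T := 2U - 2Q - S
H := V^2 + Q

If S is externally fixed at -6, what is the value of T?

Under do(S=-6), the mechanism S := max(Q, U) + 2 is discarded; S is fixed at -6.
T = 2U - 2Q - S  [with U=6, Q=4, S=-6]  = 10

10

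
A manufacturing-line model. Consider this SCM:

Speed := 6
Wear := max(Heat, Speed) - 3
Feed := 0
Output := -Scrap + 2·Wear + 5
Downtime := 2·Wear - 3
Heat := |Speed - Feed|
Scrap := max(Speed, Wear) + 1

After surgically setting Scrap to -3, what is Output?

The intervention breaks the incoming arrows to Scrap: Scrap := max(Speed, Wear) + 1 no longer applies, and Scrap = -3.
Heat = |Speed - Feed|  [with Speed=6, Feed=0]  = 6
Wear = max(Heat, Speed) - 3  [with Heat=6, Speed=6]  = 3
Output = -Scrap + 2·Wear + 5  [with Scrap=-3, Wear=3]  = 14

14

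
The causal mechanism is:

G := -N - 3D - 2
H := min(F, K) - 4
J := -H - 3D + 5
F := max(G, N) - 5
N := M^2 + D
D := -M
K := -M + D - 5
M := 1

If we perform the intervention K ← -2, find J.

16

The intervention breaks the incoming arrows to K: K := -M + D - 5 no longer applies, and K = -2.
D = -M  [with M=1]  = -1
N = M^2 + D  [with M=1, D=-1]  = 0
G = -N - 3D - 2  [with N=0, D=-1]  = 1
F = max(G, N) - 5  [with G=1, N=0]  = -4
H = min(F, K) - 4  [with F=-4, K=-2]  = -8
J = -H - 3D + 5  [with H=-8, D=-1]  = 16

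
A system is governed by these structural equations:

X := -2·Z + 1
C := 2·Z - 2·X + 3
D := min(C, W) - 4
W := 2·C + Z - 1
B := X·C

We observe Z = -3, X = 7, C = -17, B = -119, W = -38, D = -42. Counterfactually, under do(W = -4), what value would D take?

The intervention breaks the incoming arrows to W: W := 2·C + Z - 1 no longer applies, and W = -4.
X = -2·Z + 1  [with Z=-3]  = 7
C = 2·Z - 2·X + 3  [with Z=-3, X=7]  = -17
D = min(C, W) - 4  [with C=-17, W=-4]  = -21

-21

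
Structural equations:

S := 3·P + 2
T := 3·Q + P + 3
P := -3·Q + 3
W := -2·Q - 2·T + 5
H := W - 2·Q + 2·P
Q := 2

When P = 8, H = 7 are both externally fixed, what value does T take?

The joint intervention fixes P = 8, H = 7, removing each variable's own equation.
T = 3·Q + P + 3  [with Q=2, P=8]  = 17

17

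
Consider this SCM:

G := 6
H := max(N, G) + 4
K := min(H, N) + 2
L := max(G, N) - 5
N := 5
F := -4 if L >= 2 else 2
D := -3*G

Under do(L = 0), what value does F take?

Under do(L=0), the mechanism L := max(G, N) - 5 is discarded; L is fixed at 0.
F = -4 if L >= 2 else 2  [with L=0]  = 2

2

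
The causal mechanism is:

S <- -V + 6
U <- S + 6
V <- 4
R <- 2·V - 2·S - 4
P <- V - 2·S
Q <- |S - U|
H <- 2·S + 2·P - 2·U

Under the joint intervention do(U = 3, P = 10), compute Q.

1

Setting U = 3, P = 10 by intervention discards those variables' equations.
S = -V + 6  [with V=4]  = 2
Q = |S - U|  [with S=2, U=3]  = 1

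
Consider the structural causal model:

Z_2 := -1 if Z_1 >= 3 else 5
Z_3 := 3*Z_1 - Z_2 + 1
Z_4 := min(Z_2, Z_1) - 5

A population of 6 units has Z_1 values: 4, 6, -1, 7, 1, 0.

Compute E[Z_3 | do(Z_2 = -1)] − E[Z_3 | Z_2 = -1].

-8.5

Under do(Z_2=-1), Z_2's equation is replaced by Z_2=-1 for every unit. Per-unit Z_3: 14, 20, -1, 23, 5, 2. Mean = 10.5.
Conditioning on Z_2=-1 selects the 3 unit(s) with Z_1 ∈ {4, 6, 7}. Their Z_3 values: 14, 20, 23. Mean = 19.
Difference = 10.5 − 19 = -8.5.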